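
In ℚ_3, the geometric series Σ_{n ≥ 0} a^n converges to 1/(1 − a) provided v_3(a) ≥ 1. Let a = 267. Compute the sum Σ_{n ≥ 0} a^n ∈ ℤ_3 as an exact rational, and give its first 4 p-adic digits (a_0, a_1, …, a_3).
Σ a^n = 1/(1 − a) = -1/266;  first 4 digits = (1, 2, 0, 0)

v_3(a) = 1 ≥ 1, so the series converges in ℤ_3 to 1/(1 − a) = 1/(1 − 267) = -1/266. Expand this rational in ℤ_3: compute digits iteratively via d_i = x_i mod 3, x_{i+1} = (x_i − d_i)/3. The first 4 digits are (1, 2, 0, 0).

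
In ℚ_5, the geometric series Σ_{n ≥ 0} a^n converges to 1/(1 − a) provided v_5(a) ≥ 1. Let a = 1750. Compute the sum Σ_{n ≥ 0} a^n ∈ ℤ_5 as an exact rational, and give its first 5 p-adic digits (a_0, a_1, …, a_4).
Σ a^n = 1/(1 − a) = -1/1749;  first 5 digits = (1, 0, 0, 4, 2)

v_5(a) = 3 ≥ 1, so the series converges in ℤ_5 to 1/(1 − a) = 1/(1 − 1750) = -1/1749. Expand this rational in ℤ_5: compute digits iteratively via d_i = x_i mod 5, x_{i+1} = (x_i − d_i)/5. The first 5 digits are (1, 0, 0, 4, 2).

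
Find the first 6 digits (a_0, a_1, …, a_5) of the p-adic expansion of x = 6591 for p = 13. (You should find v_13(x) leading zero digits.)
(a_0, …, a_5) = (0, 0, 0, 3, 0, 0)

v_13(6591) = 3, so a_0 = ... = a_2 = 0. Factor out: x = 13^3 · u with u = 3 a unit in ℤ_13. Expand u iteratively via a_{v+i} = u_i mod 13, u_{i+1} = (u_i − a_{v+i})/13:
  u_0 = 3;  a_3 = 3;  u_1 = (u_0 − 3)/13 = 0
  u_1 = 0;  a_4 = 0;  u_2 = (u_1 − 0)/13 = 0
  u_2 = 0;  a_5 = 0;  u_3 = (u_2 − 0)/13 = 0
Digits: (0, 0, 0, 3, 0, 0).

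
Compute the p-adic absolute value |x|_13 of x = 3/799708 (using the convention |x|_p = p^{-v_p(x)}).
|3/799708|_13 = 28561

Step 1 — compute v_13(x) by factoring powers of 13 out of the numerator and denominator: v_13(3/799708) = -4. Step 2 — apply |x|_p = p^{-v_p(x)} = 13^{4} = 28561.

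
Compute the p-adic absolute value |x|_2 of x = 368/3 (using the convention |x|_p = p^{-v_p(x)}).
|368/3|_2 = 1/16

Step 1 — compute v_2(x) by factoring powers of 2 out of the numerator and denominator: v_2(368/3) = 4. Step 2 — apply |x|_p = p^{-v_p(x)} = 2^{-4} = 1/16.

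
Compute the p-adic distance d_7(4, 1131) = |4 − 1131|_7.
d_7(4, 1131) = 1/49

Step 1 — x − y = 4 − 1131 = -1127. Step 2 — v_7(-1127) = 2 (factor: -1127 = −(7^2 · 23); the sign does not affect v_p). Step 3 — |x − y|_7 = 7^{-2} = 1/49.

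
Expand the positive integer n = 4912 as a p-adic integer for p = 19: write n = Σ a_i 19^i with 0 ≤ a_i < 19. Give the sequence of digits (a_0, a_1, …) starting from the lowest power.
(a_0, a_1, …) = (10, 11, 13)

Repeated division by 19 gives the digits low-to-high: 4912 = 10 + 11·19^1 + 13·19^2. Digit sequence: (10, 11, 13).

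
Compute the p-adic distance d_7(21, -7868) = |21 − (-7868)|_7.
d_7(21, -7868) = 1/343

Step 1 — x − y = 21 − (-7868) = 7889. Step 2 — v_7(7889) = 3 (factor: 7889 = (7^3 · 23); the sign does not affect v_p). Step 3 — |x − y|_7 = 7^{-3} = 1/343.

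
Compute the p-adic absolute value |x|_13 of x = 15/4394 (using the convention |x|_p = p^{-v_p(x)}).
|15/4394|_13 = 2197

Step 1 — compute v_13(x) by factoring powers of 13 out of the numerator and denominator: v_13(15/4394) = -3. Step 2 — apply |x|_p = p^{-v_p(x)} = 13^{3} = 2197.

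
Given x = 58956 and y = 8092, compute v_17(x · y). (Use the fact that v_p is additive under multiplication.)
v_17(477071952) = 5

v_p(x) = 3 (factor: 58956 = 17^3 · 12); v_p(y) = 2 (factor: 8092 = 17^2 · 28). Additivity: v_p(xy) = v_p(x) + v_p(y) = 3 + 2 = 5. (Direct check: xy = 477071952 = 17^5 · (336).)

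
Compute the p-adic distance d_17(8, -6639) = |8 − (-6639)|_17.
d_17(8, -6639) = 1/289

Step 1 — x − y = 8 − (-6639) = 6647. Step 2 — v_17(6647) = 2 (factor: 6647 = (17^2 · 23); the sign does not affect v_p). Step 3 — |x − y|_17 = 17^{-2} = 1/289.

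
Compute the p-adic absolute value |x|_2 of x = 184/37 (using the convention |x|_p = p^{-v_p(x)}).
|184/37|_2 = 1/8

Step 1 — compute v_2(x) by factoring powers of 2 out of the numerator and denominator: v_2(184/37) = 3. Step 2 — apply |x|_p = p^{-v_p(x)} = 2^{-3} = 1/8.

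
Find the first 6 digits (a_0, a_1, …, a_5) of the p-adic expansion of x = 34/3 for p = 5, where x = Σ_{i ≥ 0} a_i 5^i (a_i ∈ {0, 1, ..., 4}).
(a_0, …, a_5) = (3, 0, 2, 3, 1, 3)

v_5(34/3) = 0 (numerator and denominator both coprime to 5), so x ∈ ℤ_5^×. Compute digits iteratively via a_i = x_i mod 5, x_{i+1} = (x_i − a_i)/5, with x_0 = x:
  x_0 = 34/3;  a_0 = 3;  x_1 = (x_0 − 3)/5 = 5/3
  x_1 = 5/3;  a_1 = 0;  x_2 = (x_1 − 0)/5 = 1/3
  x_2 = 1/3;  a_2 = 2;  x_3 = (x_2 − 2)/5 = -1/3
  x_3 = -1/3;  a_3 = 3;  x_4 = (x_3 − 3)/5 = -2/3
  x_4 = -2/3;  a_4 = 1;  x_5 = (x_4 − 1)/5 = -1/3
  x_5 = -1/3;  a_5 = 3;  x_6 = (x_5 − 3)/5 = -2/3
Digits: (3, 0, 2, 3, 1, 3).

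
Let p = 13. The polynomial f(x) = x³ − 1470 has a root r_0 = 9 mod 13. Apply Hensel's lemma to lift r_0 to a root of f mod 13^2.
r_1 = 35 (mod 169)

Hensel: r_{i+1} = r_i − f(r_i)/f′(r_i) mod 13^{i+2}, where f′(x) = 3x². Iterate:
  r_0 = 9 (mod 13)
  r_1 = 35 (mod 169)
Final: r = 35 with f(r) ≡ 0 mod 13^2.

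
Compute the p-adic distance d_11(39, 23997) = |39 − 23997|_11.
d_11(39, 23997) = 1/1331

Step 1 — x − y = 39 − 23997 = -23958. Step 2 — v_11(-23958) = 3 (factor: -23958 = −(11^3 · 18); the sign does not affect v_p). Step 3 — |x − y|_11 = 11^{-3} = 1/1331.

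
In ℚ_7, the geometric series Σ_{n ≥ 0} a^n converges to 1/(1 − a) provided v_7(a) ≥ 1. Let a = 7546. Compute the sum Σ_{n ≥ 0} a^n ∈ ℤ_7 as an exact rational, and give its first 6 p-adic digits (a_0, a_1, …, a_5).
Σ a^n = 1/(1 − a) = -1/7545;  first 6 digits = (1, 0, 0, 1, 3, 0)

v_7(a) = 3 ≥ 1, so the series converges in ℤ_7 to 1/(1 − a) = 1/(1 − 7546) = -1/7545. Expand this rational in ℤ_7: compute digits iteratively via d_i = x_i mod 7, x_{i+1} = (x_i − d_i)/7. The first 6 digits are (1, 0, 0, 1, 3, 0).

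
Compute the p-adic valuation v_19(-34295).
v_19(-34295) = 3

v_19(n) is the largest exponent k such that 19^k divides n. Factor out: -34295 = -19^3 · 5. (Sign doesn't affect v_p.) So v_19(-34295) = 3.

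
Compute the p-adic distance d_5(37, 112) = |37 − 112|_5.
d_5(37, 112) = 1/25

Step 1 — x − y = 37 − 112 = -75. Step 2 — v_5(-75) = 2 (factor: -75 = −(5^2 · 3); the sign does not affect v_p). Step 3 — |x − y|_5 = 5^{-2} = 1/25.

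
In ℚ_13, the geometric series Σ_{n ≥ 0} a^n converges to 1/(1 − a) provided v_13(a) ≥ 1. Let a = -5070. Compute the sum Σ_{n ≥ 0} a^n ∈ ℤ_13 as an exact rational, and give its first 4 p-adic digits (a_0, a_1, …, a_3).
Σ a^n = 1/(1 − a) = 1/5071;  first 4 digits = (1, 0, 9, 10)

v_13(a) = 2 ≥ 1, so the series converges in ℤ_13 to 1/(1 − a) = 1/(1 − (-5070)) = 1/5071. Expand this rational in ℤ_13: compute digits iteratively via d_i = x_i mod 13, x_{i+1} = (x_i − d_i)/13. The first 4 digits are (1, 0, 9, 10).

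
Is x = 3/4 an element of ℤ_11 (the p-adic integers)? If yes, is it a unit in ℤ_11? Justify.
x ∈ ℤ_11^× (unit); v_11(x) = 0

ℤ_11 = {x ∈ ℚ_11 : v_11(x) ≥ 0} and ℤ_11^× = {x ∈ ℤ_11 : v_11(x) = 0}. Here v_11(3/4) = v_11(num) − v_11(den) = 0; compare against these criteria.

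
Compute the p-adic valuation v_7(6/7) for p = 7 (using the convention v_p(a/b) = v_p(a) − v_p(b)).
v_7(6/7) = -1

Factor powers of 7 from the numerator and denominator of the reduced fraction: 6 = 7^0 · 6 and 7 = 7^1 · 1. Apply v_p(a/b) = v_p(a) − v_p(b): v_7(6/7) = 0 − 1 = -1.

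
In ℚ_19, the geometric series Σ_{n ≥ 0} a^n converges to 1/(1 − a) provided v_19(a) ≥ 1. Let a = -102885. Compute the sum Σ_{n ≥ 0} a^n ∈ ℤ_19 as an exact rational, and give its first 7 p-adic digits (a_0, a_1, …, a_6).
Σ a^n = 1/(1 − a) = 1/102886;  first 7 digits = (1, 0, 0, 4, 18, 18, 15)

v_19(a) = 3 ≥ 1, so the series converges in ℤ_19 to 1/(1 − a) = 1/(1 − (-102885)) = 1/102886. Expand this rational in ℤ_19: compute digits iteratively via d_i = x_i mod 19, x_{i+1} = (x_i − d_i)/19. The first 7 digits are (1, 0, 0, 4, 18, 18, 15).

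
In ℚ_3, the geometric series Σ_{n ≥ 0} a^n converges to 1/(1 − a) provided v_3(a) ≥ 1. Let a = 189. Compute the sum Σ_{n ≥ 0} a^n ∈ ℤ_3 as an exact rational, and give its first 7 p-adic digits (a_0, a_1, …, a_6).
Σ a^n = 1/(1 − a) = -1/188;  first 7 digits = (1, 0, 0, 1, 2, 0, 1)

v_3(a) = 3 ≥ 1, so the series converges in ℤ_3 to 1/(1 − a) = 1/(1 − 189) = -1/188. Expand this rational in ℤ_3: compute digits iteratively via d_i = x_i mod 3, x_{i+1} = (x_i − d_i)/3. The first 7 digits are (1, 0, 0, 1, 2, 0, 1).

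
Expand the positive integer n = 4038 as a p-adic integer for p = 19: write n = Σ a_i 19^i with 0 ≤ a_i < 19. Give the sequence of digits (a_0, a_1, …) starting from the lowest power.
(a_0, a_1, …) = (10, 3, 11)

Repeated division by 19 gives the digits low-to-high: 4038 = 10 + 3·19^1 + 11·19^2. Digit sequence: (10, 3, 11).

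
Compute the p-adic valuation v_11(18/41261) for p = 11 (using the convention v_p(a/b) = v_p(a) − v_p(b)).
v_11(18/41261) = -3

Factor powers of 11 from the numerator and denominator of the reduced fraction: 18 = 11^0 · 18 and 41261 = 11^3 · 31. Apply v_p(a/b) = v_p(a) − v_p(b): v_11(18/41261) = 0 − 3 = -3.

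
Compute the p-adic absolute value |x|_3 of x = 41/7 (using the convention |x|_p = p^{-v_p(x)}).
|41/7|_3 = 1

Step 1 — compute v_3(x) by factoring powers of 3 out of the numerator and denominator: v_3(41/7) = 0. Step 2 — apply |x|_p = p^{-v_p(x)} = 3^{0} = 1.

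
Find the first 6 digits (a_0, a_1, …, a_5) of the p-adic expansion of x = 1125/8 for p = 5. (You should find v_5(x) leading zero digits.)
(a_0, …, a_5) = (0, 0, 0, 3, 4, 1)

v_5(1125/8) = 3, so a_0 = ... = a_2 = 0. Factor out: x = 5^3 · u with u = 9/8 a unit in ℤ_5. Expand u iteratively via a_{v+i} = u_i mod 5, u_{i+1} = (u_i − a_{v+i})/5:
  u_0 = 9/8;  a_3 = 3;  u_1 = (u_0 − 3)/5 = -3/8
  u_1 = -3/8;  a_4 = 4;  u_2 = (u_1 − 4)/5 = -7/8
  u_2 = -7/8;  a_5 = 1;  u_3 = (u_2 − 1)/5 = -3/8
Digits: (0, 0, 0, 3, 4, 1).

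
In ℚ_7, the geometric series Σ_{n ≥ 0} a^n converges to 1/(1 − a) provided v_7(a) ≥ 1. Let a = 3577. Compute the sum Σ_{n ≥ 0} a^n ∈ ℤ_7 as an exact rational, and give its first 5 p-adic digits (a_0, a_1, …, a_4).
Σ a^n = 1/(1 − a) = -1/3576;  first 5 digits = (1, 0, 3, 3, 3)

v_7(a) = 2 ≥ 1, so the series converges in ℤ_7 to 1/(1 − a) = 1/(1 − 3577) = -1/3576. Expand this rational in ℤ_7: compute digits iteratively via d_i = x_i mod 7, x_{i+1} = (x_i − d_i)/7. The first 5 digits are (1, 0, 3, 3, 3).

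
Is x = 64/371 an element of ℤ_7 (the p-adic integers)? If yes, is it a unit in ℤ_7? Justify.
x ∉ ℤ_7 (v_7(x) = -1 < 0)

ℤ_7 = {x ∈ ℚ_7 : v_7(x) ≥ 0} and ℤ_7^× = {x ∈ ℤ_7 : v_7(x) = 0}. Here v_7(64/371) = v_7(num) − v_7(den) = -1; compare against these criteria.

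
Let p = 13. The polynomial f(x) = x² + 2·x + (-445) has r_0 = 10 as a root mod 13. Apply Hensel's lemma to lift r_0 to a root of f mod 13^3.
r_2 = 1154 (mod 2197)

Hensel: r_{i+1} = r_i − f(r_i)·(f′(r_i))^{-1} mod 13^{i+2}, f′(x) = 2x + 2. Iterate:
  r_0 = 10 (mod 13)
  r_1 = 140 (mod 169)
  r_2 = 1154 (mod 2197)
Final: r = 1154 satisfies f(r) ≡ 0 mod 13^3.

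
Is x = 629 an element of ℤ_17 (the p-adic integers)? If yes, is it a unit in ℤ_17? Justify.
x ∈ ℤ_17 but not a unit; v_17(x) = 1 > 0

ℤ_17 = {x ∈ ℚ_17 : v_17(x) ≥ 0} and ℤ_17^× = {x ∈ ℤ_17 : v_17(x) = 0}. Here v_17(629) = v_17(num) − v_17(den) = 1; compare against these criteria.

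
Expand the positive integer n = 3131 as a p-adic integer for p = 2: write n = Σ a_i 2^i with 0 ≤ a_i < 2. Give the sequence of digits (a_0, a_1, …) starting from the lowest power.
(a_0, a_1, …) = (1, 1, 0, 1, 1, 1, 0, 0, 0, 0, 1, 1)

Repeated division by 2 gives the digits low-to-high: 3131 = 1 + 1·2^1 + 1·2^3 + 1·2^4 + 1·2^5 + 1·2^10 + 1·2^11. Digit sequence: (1, 1, 0, 1, 1, 1, 0, 0, 0, 0, 1, 1).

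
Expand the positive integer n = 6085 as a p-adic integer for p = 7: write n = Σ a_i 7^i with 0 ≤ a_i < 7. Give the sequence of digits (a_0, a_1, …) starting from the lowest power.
(a_0, a_1, …) = (2, 1, 5, 3, 2)

Repeated division by 7 gives the digits low-to-high: 6085 = 2 + 1·7^1 + 5·7^2 + 3·7^3 + 2·7^4. Digit sequence: (2, 1, 5, 3, 2).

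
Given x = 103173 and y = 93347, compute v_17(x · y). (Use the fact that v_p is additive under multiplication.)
v_17(9630890031) = 6

v_p(x) = 3 (factor: 103173 = 17^3 · 21); v_p(y) = 3 (factor: 93347 = 17^3 · 19). Additivity: v_p(xy) = v_p(x) + v_p(y) = 3 + 3 = 6. (Direct check: xy = 9630890031 = 17^6 · (399).)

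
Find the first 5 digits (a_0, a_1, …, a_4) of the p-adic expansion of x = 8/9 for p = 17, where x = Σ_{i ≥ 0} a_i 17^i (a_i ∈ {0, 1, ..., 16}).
(a_0, …, a_4) = (16, 1, 15, 1, 15)

v_17(8/9) = 0 (numerator and denominator both coprime to 17), so x ∈ ℤ_17^×. Compute digits iteratively via a_i = x_i mod 17, x_{i+1} = (x_i − a_i)/17, with x_0 = x:
  x_0 = 8/9;  a_0 = 16;  x_1 = (x_0 − 16)/17 = -8/9
  x_1 = -8/9;  a_1 = 1;  x_2 = (x_1 − 1)/17 = -1/9
  x_2 = -1/9;  a_2 = 15;  x_3 = (x_2 − 15)/17 = -8/9
  x_3 = -8/9;  a_3 = 1;  x_4 = (x_3 − 1)/17 = -1/9
  x_4 = -1/9;  a_4 = 15;  x_5 = (x_4 − 15)/17 = -8/9
Digits: (16, 1, 15, 1, 15).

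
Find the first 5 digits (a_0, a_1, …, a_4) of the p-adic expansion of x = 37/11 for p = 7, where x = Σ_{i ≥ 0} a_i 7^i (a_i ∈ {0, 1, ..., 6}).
(a_0, …, a_4) = (4, 5, 5, 3, 2)

v_7(37/11) = 0 (numerator and denominator both coprime to 7), so x ∈ ℤ_7^×. Compute digits iteratively via a_i = x_i mod 7, x_{i+1} = (x_i − a_i)/7, with x_0 = x:
  x_0 = 37/11;  a_0 = 4;  x_1 = (x_0 − 4)/7 = -1/11
  x_1 = -1/11;  a_1 = 5;  x_2 = (x_1 − 5)/7 = -8/11
  x_2 = -8/11;  a_2 = 5;  x_3 = (x_2 − 5)/7 = -9/11
  x_3 = -9/11;  a_3 = 3;  x_4 = (x_3 − 3)/7 = -6/11
  x_4 = -6/11;  a_4 = 2;  x_5 = (x_4 − 2)/7 = -4/11
Digits: (4, 5, 5, 3, 2).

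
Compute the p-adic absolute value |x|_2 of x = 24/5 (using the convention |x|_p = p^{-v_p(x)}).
|24/5|_2 = 1/8

Step 1 — compute v_2(x) by factoring powers of 2 out of the numerator and denominator: v_2(24/5) = 3. Step 2 — apply |x|_p = p^{-v_p(x)} = 2^{-3} = 1/8.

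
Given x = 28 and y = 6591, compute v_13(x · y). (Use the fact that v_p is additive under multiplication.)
v_13(184548) = 3

v_p(x) = 0 (factor: 28 = 13^0 · 28); v_p(y) = 3 (factor: 6591 = 13^3 · 3). Additivity: v_p(xy) = v_p(x) + v_p(y) = 0 + 3 = 3. (Direct check: xy = 184548 = 13^3 · (84).)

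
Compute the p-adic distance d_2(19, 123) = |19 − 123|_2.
d_2(19, 123) = 1/8

Step 1 — x − y = 19 − 123 = -104. Step 2 — v_2(-104) = 3 (factor: -104 = −(2^3 · 13); the sign does not affect v_p). Step 3 — |x − y|_2 = 2^{-3} = 1/8.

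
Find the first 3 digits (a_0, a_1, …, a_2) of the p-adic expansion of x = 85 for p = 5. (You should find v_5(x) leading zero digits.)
(a_0, …, a_2) = (0, 2, 3)

v_5(85) = 1, so a_0 = ... = a_0 = 0. Factor out: x = 5^1 · u with u = 17 a unit in ℤ_5. Expand u iteratively via a_{v+i} = u_i mod 5, u_{i+1} = (u_i − a_{v+i})/5:
  u_0 = 17;  a_1 = 2;  u_1 = (u_0 − 2)/5 = 3
  u_1 = 3;  a_2 = 3;  u_2 = (u_1 − 3)/5 = 0
Digits: (0, 2, 3).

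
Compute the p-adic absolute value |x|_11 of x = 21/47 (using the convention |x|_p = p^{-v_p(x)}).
|21/47|_11 = 1

Step 1 — compute v_11(x) by factoring powers of 11 out of the numerator and denominator: v_11(21/47) = 0. Step 2 — apply |x|_p = p^{-v_p(x)} = 11^{0} = 1.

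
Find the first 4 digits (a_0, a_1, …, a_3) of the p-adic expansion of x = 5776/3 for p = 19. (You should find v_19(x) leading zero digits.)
(a_0, …, a_3) = (0, 0, 18, 12)

v_19(5776/3) = 2, so a_0 = ... = a_1 = 0. Factor out: x = 19^2 · u with u = 16/3 a unit in ℤ_19. Expand u iteratively via a_{v+i} = u_i mod 19, u_{i+1} = (u_i − a_{v+i})/19:
  u_0 = 16/3;  a_2 = 18;  u_1 = (u_0 − 18)/19 = -2/3
  u_1 = -2/3;  a_3 = 12;  u_2 = (u_1 − 12)/19 = -2/3
Digits: (0, 0, 18, 12).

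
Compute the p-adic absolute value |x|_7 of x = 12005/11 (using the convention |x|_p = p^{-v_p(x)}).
|12005/11|_7 = 1/2401

Step 1 — compute v_7(x) by factoring powers of 7 out of the numerator and denominator: v_7(12005/11) = 4. Step 2 — apply |x|_p = p^{-v_p(x)} = 7^{-4} = 1/2401.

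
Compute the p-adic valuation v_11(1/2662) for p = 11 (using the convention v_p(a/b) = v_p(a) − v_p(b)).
v_11(1/2662) = -3

Factor powers of 11 from the numerator and denominator of the reduced fraction: 1 = 11^0 · 1 and 2662 = 11^3 · 2. Apply v_p(a/b) = v_p(a) − v_p(b): v_11(1/2662) = 0 − 3 = -3.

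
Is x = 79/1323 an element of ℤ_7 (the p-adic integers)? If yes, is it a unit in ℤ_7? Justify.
x ∉ ℤ_7 (v_7(x) = -2 < 0)

ℤ_7 = {x ∈ ℚ_7 : v_7(x) ≥ 0} and ℤ_7^× = {x ∈ ℤ_7 : v_7(x) = 0}. Here v_7(79/1323) = v_7(num) − v_7(den) = -2; compare against these criteria.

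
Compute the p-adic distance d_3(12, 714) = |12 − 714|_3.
d_3(12, 714) = 1/27

Step 1 — x − y = 12 − 714 = -702. Step 2 — v_3(-702) = 3 (factor: -702 = −(3^3 · 26); the sign does not affect v_p). Step 3 — |x − y|_3 = 3^{-3} = 1/27.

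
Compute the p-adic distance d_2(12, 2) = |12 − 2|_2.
d_2(12, 2) = 1/2

Step 1 — x − y = 12 − 2 = 10. Step 2 — v_2(10) = 1 (factor: 10 = (2^1 · 5); the sign does not affect v_p). Step 3 — |x − y|_2 = 2^{-1} = 1/2.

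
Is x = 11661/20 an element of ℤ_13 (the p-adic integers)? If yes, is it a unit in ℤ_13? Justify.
x ∈ ℤ_13 but not a unit; v_13(x) = 2 > 0

ℤ_13 = {x ∈ ℚ_13 : v_13(x) ≥ 0} and ℤ_13^× = {x ∈ ℤ_13 : v_13(x) = 0}. Here v_13(11661/20) = v_13(num) − v_13(den) = 2; compare against these criteria.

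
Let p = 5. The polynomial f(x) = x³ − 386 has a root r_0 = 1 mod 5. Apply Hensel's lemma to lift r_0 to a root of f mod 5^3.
r_2 = 21 (mod 125)

Hensel: r_{i+1} = r_i − f(r_i)/f′(r_i) mod 5^{i+2}, where f′(x) = 3x². Iterate:
  r_0 = 1 (mod 5)
  r_1 = 21 (mod 25)
  r_2 = 21 (mod 125)
Final: r = 21 with f(r) ≡ 0 mod 5^3.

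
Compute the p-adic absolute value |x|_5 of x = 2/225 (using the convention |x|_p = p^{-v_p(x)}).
|2/225|_5 = 25

Step 1 — compute v_5(x) by factoring powers of 5 out of the numerator and denominator: v_5(2/225) = -2. Step 2 — apply |x|_p = p^{-v_p(x)} = 5^{2} = 25.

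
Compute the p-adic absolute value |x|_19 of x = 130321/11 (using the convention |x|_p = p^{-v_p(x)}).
|130321/11|_19 = 1/130321

Step 1 — compute v_19(x) by factoring powers of 19 out of the numerator and denominator: v_19(130321/11) = 4. Step 2 — apply |x|_p = p^{-v_p(x)} = 19^{-4} = 1/130321.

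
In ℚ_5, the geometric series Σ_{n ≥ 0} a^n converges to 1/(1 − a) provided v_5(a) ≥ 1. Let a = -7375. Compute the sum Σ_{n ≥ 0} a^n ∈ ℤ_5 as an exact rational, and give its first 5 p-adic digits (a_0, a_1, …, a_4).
Σ a^n = 1/(1 − a) = 1/7376;  first 5 digits = (1, 0, 0, 1, 3)

v_5(a) = 3 ≥ 1, so the series converges in ℤ_5 to 1/(1 − a) = 1/(1 − (-7375)) = 1/7376. Expand this rational in ℤ_5: compute digits iteratively via d_i = x_i mod 5, x_{i+1} = (x_i − d_i)/5. The first 5 digits are (1, 0, 0, 1, 3).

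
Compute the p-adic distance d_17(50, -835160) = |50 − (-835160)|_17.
d_17(50, -835160) = 1/83521

Step 1 — x − y = 50 − (-835160) = 835210. Step 2 — v_17(835210) = 4 (factor: 835210 = (17^4 · 10); the sign does not affect v_p). Step 3 — |x − y|_17 = 17^{-4} = 1/83521.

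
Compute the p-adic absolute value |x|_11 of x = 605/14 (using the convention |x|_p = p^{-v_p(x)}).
|605/14|_11 = 1/121

Step 1 — compute v_11(x) by factoring powers of 11 out of the numerator and denominator: v_11(605/14) = 2. Step 2 — apply |x|_p = p^{-v_p(x)} = 11^{-2} = 1/121.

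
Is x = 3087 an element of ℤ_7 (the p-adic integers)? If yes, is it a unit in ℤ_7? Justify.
x ∈ ℤ_7 but not a unit; v_7(x) = 3 > 0

ℤ_7 = {x ∈ ℚ_7 : v_7(x) ≥ 0} and ℤ_7^× = {x ∈ ℤ_7 : v_7(x) = 0}. Here v_7(3087) = v_7(num) − v_7(den) = 3; compare against these criteria.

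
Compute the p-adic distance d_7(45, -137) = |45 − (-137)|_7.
d_7(45, -137) = 1/7

Step 1 — x − y = 45 − (-137) = 182. Step 2 — v_7(182) = 1 (factor: 182 = (7^1 · 26); the sign does not affect v_p). Step 3 — |x − y|_7 = 7^{-1} = 1/7.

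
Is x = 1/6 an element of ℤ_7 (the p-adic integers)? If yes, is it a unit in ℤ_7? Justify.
x ∈ ℤ_7^× (unit); v_7(x) = 0

ℤ_7 = {x ∈ ℚ_7 : v_7(x) ≥ 0} and ℤ_7^× = {x ∈ ℤ_7 : v_7(x) = 0}. Here v_7(1/6) = v_7(num) − v_7(den) = 0; compare against these criteria.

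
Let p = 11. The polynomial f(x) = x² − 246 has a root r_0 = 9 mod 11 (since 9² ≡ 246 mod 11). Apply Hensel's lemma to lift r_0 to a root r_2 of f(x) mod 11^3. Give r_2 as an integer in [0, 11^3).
r_2 = 603 (mod 1331)

Hensel's recurrence: r_{i+1} = r_i − f(r_i)·(f′(r_i))^{-1} mod 11^{i+2}, with f′(x) = 2x. Iterate:
  r_0 = 9 (mod 11)
  r_1 = 119 (mod 121)
  r_2 = 603 (mod 1331)
Final: r_2 = 603, and one checks f(r_2) ≡ 0 mod 11^3.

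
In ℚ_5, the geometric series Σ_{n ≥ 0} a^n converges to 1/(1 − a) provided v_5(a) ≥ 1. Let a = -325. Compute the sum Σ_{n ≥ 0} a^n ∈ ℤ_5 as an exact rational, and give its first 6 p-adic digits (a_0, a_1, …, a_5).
Σ a^n = 1/(1 − a) = 1/326;  first 6 digits = (1, 0, 2, 2, 3, 3)

v_5(a) = 2 ≥ 1, so the series converges in ℤ_5 to 1/(1 − a) = 1/(1 − (-325)) = 1/326. Expand this rational in ℤ_5: compute digits iteratively via d_i = x_i mod 5, x_{i+1} = (x_i − d_i)/5. The first 6 digits are (1, 0, 2, 2, 3, 3).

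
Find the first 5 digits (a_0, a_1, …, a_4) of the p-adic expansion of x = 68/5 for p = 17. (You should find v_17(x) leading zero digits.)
(a_0, …, a_4) = (0, 11, 13, 6, 3)

v_17(68/5) = 1, so a_0 = ... = a_0 = 0. Factor out: x = 17^1 · u with u = 4/5 a unit in ℤ_17. Expand u iteratively via a_{v+i} = u_i mod 17, u_{i+1} = (u_i − a_{v+i})/17:
  u_0 = 4/5;  a_1 = 11;  u_1 = (u_0 − 11)/17 = -3/5
  u_1 = -3/5;  a_2 = 13;  u_2 = (u_1 − 13)/17 = -4/5
  u_2 = -4/5;  a_3 = 6;  u_3 = (u_2 − 6)/17 = -2/5
  u_3 = -2/5;  a_4 = 3;  u_4 = (u_3 − 3)/17 = -1/5
Digits: (0, 11, 13, 6, 3).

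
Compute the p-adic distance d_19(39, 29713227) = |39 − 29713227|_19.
d_19(39, 29713227) = 1/2476099

Step 1 — x − y = 39 − 29713227 = -29713188. Step 2 — v_19(-29713188) = 5 (factor: -29713188 = −(19^5 · 12); the sign does not affect v_p). Step 3 — |x − y|_19 = 19^{-5} = 1/2476099.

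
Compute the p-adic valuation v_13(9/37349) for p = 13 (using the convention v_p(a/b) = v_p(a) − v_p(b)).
v_13(9/37349) = -3

Factor powers of 13 from the numerator and denominator of the reduced fraction: 9 = 13^0 · 9 and 37349 = 13^3 · 17. Apply v_p(a/b) = v_p(a) − v_p(b): v_13(9/37349) = 0 − 3 = -3.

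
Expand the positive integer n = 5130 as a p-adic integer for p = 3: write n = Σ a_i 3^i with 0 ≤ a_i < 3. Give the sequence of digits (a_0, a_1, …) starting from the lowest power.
(a_0, a_1, …) = (0, 0, 0, 1, 0, 0, 1, 2)

Repeated division by 3 gives the digits low-to-high: 5130 = 1·3^3 + 1·3^6 + 2·3^7. Digit sequence: (0, 0, 0, 1, 0, 0, 1, 2).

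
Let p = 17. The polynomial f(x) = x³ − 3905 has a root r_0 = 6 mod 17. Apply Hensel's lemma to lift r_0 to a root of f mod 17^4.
r_3 = 45464 (mod 83521)

Hensel: r_{i+1} = r_i − f(r_i)/f′(r_i) mod 17^{i+2}, where f′(x) = 3x². Iterate:
  r_0 = 6 (mod 17)
  r_1 = 91 (mod 289)
  r_2 = 1247 (mod 4913)
  r_3 = 45464 (mod 83521)
Final: r = 45464 with f(r) ≡ 0 mod 17^4.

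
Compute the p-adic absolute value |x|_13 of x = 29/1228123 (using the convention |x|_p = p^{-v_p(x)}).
|29/1228123|_13 = 28561

Step 1 — compute v_13(x) by factoring powers of 13 out of the numerator and denominator: v_13(29/1228123) = -4. Step 2 — apply |x|_p = p^{-v_p(x)} = 13^{4} = 28561.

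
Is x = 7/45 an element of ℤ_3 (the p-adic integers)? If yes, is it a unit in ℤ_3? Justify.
x ∉ ℤ_3 (v_3(x) = -2 < 0)

ℤ_3 = {x ∈ ℚ_3 : v_3(x) ≥ 0} and ℤ_3^× = {x ∈ ℤ_3 : v_3(x) = 0}. Here v_3(7/45) = v_3(num) − v_3(den) = -2; compare against these criteria.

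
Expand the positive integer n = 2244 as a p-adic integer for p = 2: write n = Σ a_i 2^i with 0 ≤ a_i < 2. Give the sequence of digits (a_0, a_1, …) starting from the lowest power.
(a_0, a_1, …) = (0, 0, 1, 0, 0, 0, 1, 1, 0, 0, 0, 1)

Repeated division by 2 gives the digits low-to-high: 2244 = 1·2^2 + 1·2^6 + 1·2^7 + 1·2^11. Digit sequence: (0, 0, 1, 0, 0, 0, 1, 1, 0, 0, 0, 1).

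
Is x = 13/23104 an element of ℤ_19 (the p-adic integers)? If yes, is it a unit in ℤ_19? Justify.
x ∉ ℤ_19 (v_19(x) = -2 < 0)

ℤ_19 = {x ∈ ℚ_19 : v_19(x) ≥ 0} and ℤ_19^× = {x ∈ ℤ_19 : v_19(x) = 0}. Here v_19(13/23104) = v_19(num) − v_19(den) = -2; compare against these criteria.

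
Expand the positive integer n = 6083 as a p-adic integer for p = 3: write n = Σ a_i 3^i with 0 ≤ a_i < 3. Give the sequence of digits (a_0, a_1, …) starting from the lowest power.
(a_0, a_1, …) = (2, 2, 0, 0, 0, 1, 2, 2)

Repeated division by 3 gives the digits low-to-high: 6083 = 2 + 2·3^1 + 1·3^5 + 2·3^6 + 2·3^7. Digit sequence: (2, 2, 0, 0, 0, 1, 2, 2).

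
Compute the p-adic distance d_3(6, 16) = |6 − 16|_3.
d_3(6, 16) = 1

Step 1 — x − y = 6 − 16 = -10. Step 2 — v_3(-10) = 0 (factor: -10 = −(3^0 · 10); the sign does not affect v_p). Step 3 — |x − y|_3 = 3^{0} = 1.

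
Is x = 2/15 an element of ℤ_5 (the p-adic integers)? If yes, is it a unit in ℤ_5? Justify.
x ∉ ℤ_5 (v_5(x) = -1 < 0)

ℤ_5 = {x ∈ ℚ_5 : v_5(x) ≥ 0} and ℤ_5^× = {x ∈ ℤ_5 : v_5(x) = 0}. Here v_5(2/15) = v_5(num) − v_5(den) = -1; compare against these criteria.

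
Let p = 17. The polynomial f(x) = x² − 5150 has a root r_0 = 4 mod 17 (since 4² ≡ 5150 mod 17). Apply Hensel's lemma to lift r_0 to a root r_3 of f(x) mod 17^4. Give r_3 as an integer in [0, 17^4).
r_3 = 38866 (mod 83521)

Hensel's recurrence: r_{i+1} = r_i − f(r_i)·(f′(r_i))^{-1} mod 17^{i+2}, with f′(x) = 2x. Iterate:
  r_0 = 4 (mod 17)
  r_1 = 140 (mod 289)
  r_2 = 4475 (mod 4913)
  r_3 = 38866 (mod 83521)
Final: r_3 = 38866, and one checks f(r_3) ≡ 0 mod 17^4.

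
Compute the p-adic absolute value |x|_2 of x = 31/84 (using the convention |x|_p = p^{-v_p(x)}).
|31/84|_2 = 4

Step 1 — compute v_2(x) by factoring powers of 2 out of the numerator and denominator: v_2(31/84) = -2. Step 2 — apply |x|_p = p^{-v_p(x)} = 2^{2} = 4.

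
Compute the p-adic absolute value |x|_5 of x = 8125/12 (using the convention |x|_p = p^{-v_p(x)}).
|8125/12|_5 = 1/625

Step 1 — compute v_5(x) by factoring powers of 5 out of the numerator and denominator: v_5(8125/12) = 4. Step 2 — apply |x|_p = p^{-v_p(x)} = 5^{-4} = 1/625.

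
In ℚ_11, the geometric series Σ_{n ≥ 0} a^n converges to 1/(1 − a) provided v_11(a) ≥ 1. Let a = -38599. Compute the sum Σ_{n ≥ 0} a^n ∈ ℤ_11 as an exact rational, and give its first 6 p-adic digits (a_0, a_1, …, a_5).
Σ a^n = 1/(1 − a) = 1/38600;  first 6 digits = (1, 0, 0, 4, 8, 10)

v_11(a) = 3 ≥ 1, so the series converges in ℤ_11 to 1/(1 − a) = 1/(1 − (-38599)) = 1/38600. Expand this rational in ℤ_11: compute digits iteratively via d_i = x_i mod 11, x_{i+1} = (x_i − d_i)/11. The first 6 digits are (1, 0, 0, 4, 8, 10).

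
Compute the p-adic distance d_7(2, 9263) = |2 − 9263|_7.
d_7(2, 9263) = 1/343

Step 1 — x − y = 2 − 9263 = -9261. Step 2 — v_7(-9261) = 3 (factor: -9261 = −(7^3 · 27); the sign does not affect v_p). Step 3 — |x − y|_7 = 7^{-3} = 1/343.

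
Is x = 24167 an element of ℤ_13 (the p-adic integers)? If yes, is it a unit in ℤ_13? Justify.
x ∈ ℤ_13 but not a unit; v_13(x) = 3 > 0

ℤ_13 = {x ∈ ℚ_13 : v_13(x) ≥ 0} and ℤ_13^× = {x ∈ ℤ_13 : v_13(x) = 0}. Here v_13(24167) = v_13(num) − v_13(den) = 3; compare against these criteria.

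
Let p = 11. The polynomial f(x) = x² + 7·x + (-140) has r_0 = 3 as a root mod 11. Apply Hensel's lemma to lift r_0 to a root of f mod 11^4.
r_3 = 12884 (mod 14641)

Hensel: r_{i+1} = r_i − f(r_i)·(f′(r_i))^{-1} mod 11^{i+2}, f′(x) = 2x + 7. Iterate:
  r_0 = 3 (mod 11)
  r_1 = 58 (mod 121)
  r_2 = 905 (mod 1331)
  r_3 = 12884 (mod 14641)
Final: r = 12884 satisfies f(r) ≡ 0 mod 11^4.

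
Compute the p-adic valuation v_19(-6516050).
v_19(-6516050) = 4

v_19(n) is the largest exponent k such that 19^k divides n. Factor out: -6516050 = -19^4 · 50. (Sign doesn't affect v_p.) So v_19(-6516050) = 4.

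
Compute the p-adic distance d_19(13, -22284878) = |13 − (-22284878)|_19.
d_19(13, -22284878) = 1/2476099

Step 1 — x − y = 13 − (-22284878) = 22284891. Step 2 — v_19(22284891) = 5 (factor: 22284891 = (19^5 · 9); the sign does not affect v_p). Step 3 — |x − y|_19 = 19^{-5} = 1/2476099.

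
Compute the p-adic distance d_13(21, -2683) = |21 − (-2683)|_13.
d_13(21, -2683) = 1/169

Step 1 — x − y = 21 − (-2683) = 2704. Step 2 — v_13(2704) = 2 (factor: 2704 = (13^2 · 16); the sign does not affect v_p). Step 3 — |x − y|_13 = 13^{-2} = 1/169.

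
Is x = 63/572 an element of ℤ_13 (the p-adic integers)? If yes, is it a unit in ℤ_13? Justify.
x ∉ ℤ_13 (v_13(x) = -1 < 0)

ℤ_13 = {x ∈ ℚ_13 : v_13(x) ≥ 0} and ℤ_13^× = {x ∈ ℤ_13 : v_13(x) = 0}. Here v_13(63/572) = v_13(num) − v_13(den) = -1; compare against these criteria.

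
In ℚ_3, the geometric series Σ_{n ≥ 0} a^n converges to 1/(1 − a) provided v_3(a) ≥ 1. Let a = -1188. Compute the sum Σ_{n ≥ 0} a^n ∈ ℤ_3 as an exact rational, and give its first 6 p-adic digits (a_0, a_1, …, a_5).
Σ a^n = 1/(1 − a) = 1/1189;  first 6 digits = (1, 0, 0, 1, 0, 1)

v_3(a) = 3 ≥ 1, so the series converges in ℤ_3 to 1/(1 − a) = 1/(1 − (-1188)) = 1/1189. Expand this rational in ℤ_3: compute digits iteratively via d_i = x_i mod 3, x_{i+1} = (x_i − d_i)/3. The first 6 digits are (1, 0, 0, 1, 0, 1).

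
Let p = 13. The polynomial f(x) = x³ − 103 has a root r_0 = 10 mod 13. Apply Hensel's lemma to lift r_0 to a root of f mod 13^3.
r_2 = 1648 (mod 2197)

Hensel: r_{i+1} = r_i − f(r_i)/f′(r_i) mod 13^{i+2}, where f′(x) = 3x². Iterate:
  r_0 = 10 (mod 13)
  r_1 = 127 (mod 169)
  r_2 = 1648 (mod 2197)
Final: r = 1648 with f(r) ≡ 0 mod 13^3.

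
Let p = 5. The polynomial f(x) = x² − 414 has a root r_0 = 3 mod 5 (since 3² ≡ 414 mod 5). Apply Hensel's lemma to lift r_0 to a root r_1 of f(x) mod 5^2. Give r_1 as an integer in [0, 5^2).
r_1 = 8 (mod 25)

Hensel's recurrence: r_{i+1} = r_i − f(r_i)·(f′(r_i))^{-1} mod 5^{i+2}, with f′(x) = 2x. Iterate:
  r_0 = 3 (mod 5)
  r_1 = 8 (mod 25)
Final: r_1 = 8, and one checks f(r_1) ≡ 0 mod 5^2.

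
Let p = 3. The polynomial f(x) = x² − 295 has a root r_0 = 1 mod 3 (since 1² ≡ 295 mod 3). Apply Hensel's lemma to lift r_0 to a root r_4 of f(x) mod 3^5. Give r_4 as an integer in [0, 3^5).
r_4 = 211 (mod 243)

Hensel's recurrence: r_{i+1} = r_i − f(r_i)·(f′(r_i))^{-1} mod 3^{i+2}, with f′(x) = 2x. Iterate:
  r_0 = 1 (mod 3)
  r_1 = 4 (mod 9)
  r_2 = 22 (mod 27)
  r_3 = 49 (mod 81)
  r_4 = 211 (mod 243)
Final: r_4 = 211, and one checks f(r_4) ≡ 0 mod 3^5.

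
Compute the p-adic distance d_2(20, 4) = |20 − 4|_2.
d_2(20, 4) = 1/16

Step 1 — x − y = 20 − 4 = 16. Step 2 — v_2(16) = 4 (factor: 16 = (2^4 · 1); the sign does not affect v_p). Step 3 — |x − y|_2 = 2^{-4} = 1/16.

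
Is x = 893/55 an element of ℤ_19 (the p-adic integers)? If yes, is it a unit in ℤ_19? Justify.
x ∈ ℤ_19 but not a unit; v_19(x) = 1 > 0

ℤ_19 = {x ∈ ℚ_19 : v_19(x) ≥ 0} and ℤ_19^× = {x ∈ ℤ_19 : v_19(x) = 0}. Here v_19(893/55) = v_19(num) − v_19(den) = 1; compare against these criteria.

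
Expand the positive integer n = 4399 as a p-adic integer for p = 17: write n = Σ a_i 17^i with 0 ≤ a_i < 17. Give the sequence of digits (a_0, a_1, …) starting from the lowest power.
(a_0, a_1, …) = (13, 3, 15)

Repeated division by 17 gives the digits low-to-high: 4399 = 13 + 3·17^1 + 15·17^2. Digit sequence: (13, 3, 15).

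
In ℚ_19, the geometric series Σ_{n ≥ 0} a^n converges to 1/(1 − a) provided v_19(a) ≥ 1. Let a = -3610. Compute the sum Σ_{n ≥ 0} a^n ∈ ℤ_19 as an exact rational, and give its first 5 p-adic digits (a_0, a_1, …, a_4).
Σ a^n = 1/(1 − a) = 1/3611;  first 5 digits = (1, 0, 9, 18, 4)

v_19(a) = 2 ≥ 1, so the series converges in ℤ_19 to 1/(1 − a) = 1/(1 − (-3610)) = 1/3611. Expand this rational in ℤ_19: compute digits iteratively via d_i = x_i mod 19, x_{i+1} = (x_i − d_i)/19. The first 5 digits are (1, 0, 9, 18, 4).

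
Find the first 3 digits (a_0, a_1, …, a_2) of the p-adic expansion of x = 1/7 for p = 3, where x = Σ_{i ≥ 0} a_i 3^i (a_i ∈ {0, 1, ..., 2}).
(a_0, …, a_2) = (1, 1, 0)

v_3(1/7) = 0 (numerator and denominator both coprime to 3), so x ∈ ℤ_3^×. Compute digits iteratively via a_i = x_i mod 3, x_{i+1} = (x_i − a_i)/3, with x_0 = x:
  x_0 = 1/7;  a_0 = 1;  x_1 = (x_0 − 1)/3 = -2/7
  x_1 = -2/7;  a_1 = 1;  x_2 = (x_1 − 1)/3 = -3/7
  x_2 = -3/7;  a_2 = 0;  x_3 = (x_2 − 0)/3 = -1/7
Digits: (1, 1, 0).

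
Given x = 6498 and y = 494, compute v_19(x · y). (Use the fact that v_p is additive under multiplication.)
v_19(3210012) = 3

v_p(x) = 2 (factor: 6498 = 19^2 · 18); v_p(y) = 1 (factor: 494 = 19^1 · 26). Additivity: v_p(xy) = v_p(x) + v_p(y) = 2 + 1 = 3. (Direct check: xy = 3210012 = 19^3 · (468).)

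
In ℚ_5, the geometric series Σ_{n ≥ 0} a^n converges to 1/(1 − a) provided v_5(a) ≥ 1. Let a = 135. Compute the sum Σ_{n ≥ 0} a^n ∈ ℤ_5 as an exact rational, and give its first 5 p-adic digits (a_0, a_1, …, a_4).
Σ a^n = 1/(1 − a) = -1/134;  first 5 digits = (1, 2, 4, 4, 1)

v_5(a) = 1 ≥ 1, so the series converges in ℤ_5 to 1/(1 − a) = 1/(1 − 135) = -1/134. Expand this rational in ℤ_5: compute digits iteratively via d_i = x_i mod 5, x_{i+1} = (x_i − d_i)/5. The first 5 digits are (1, 2, 4, 4, 1).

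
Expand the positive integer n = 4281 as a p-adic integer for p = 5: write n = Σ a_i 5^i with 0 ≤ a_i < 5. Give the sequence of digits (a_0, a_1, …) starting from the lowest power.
(a_0, a_1, …) = (1, 1, 1, 4, 1, 1)

Repeated division by 5 gives the digits low-to-high: 4281 = 1 + 1·5^1 + 1·5^2 + 4·5^3 + 1·5^4 + 1·5^5. Digit sequence: (1, 1, 1, 4, 1, 1).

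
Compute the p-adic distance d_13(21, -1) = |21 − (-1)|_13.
d_13(21, -1) = 1

Step 1 — x − y = 21 − (-1) = 22. Step 2 — v_13(22) = 0 (factor: 22 = (13^0 · 22); the sign does not affect v_p). Step 3 — |x − y|_13 = 13^{0} = 1.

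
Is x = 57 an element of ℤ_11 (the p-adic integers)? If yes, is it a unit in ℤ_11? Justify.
x ∈ ℤ_11^× (unit); v_11(x) = 0

ℤ_11 = {x ∈ ℚ_11 : v_11(x) ≥ 0} and ℤ_11^× = {x ∈ ℤ_11 : v_11(x) = 0}. Here v_11(57) = v_11(num) − v_11(den) = 0; compare against these criteria.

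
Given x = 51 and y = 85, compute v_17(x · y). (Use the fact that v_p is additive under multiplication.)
v_17(4335) = 2

v_p(x) = 1 (factor: 51 = 17^1 · 3); v_p(y) = 1 (factor: 85 = 17^1 · 5). Additivity: v_p(xy) = v_p(x) + v_p(y) = 1 + 1 = 2. (Direct check: xy = 4335 = 17^2 · (15).)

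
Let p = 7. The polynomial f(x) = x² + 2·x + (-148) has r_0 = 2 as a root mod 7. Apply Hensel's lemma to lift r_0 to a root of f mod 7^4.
r_3 = 1332 (mod 2401)

Hensel: r_{i+1} = r_i − f(r_i)·(f′(r_i))^{-1} mod 7^{i+2}, f′(x) = 2x + 2. Iterate:
  r_0 = 2 (mod 7)
  r_1 = 9 (mod 49)
  r_2 = 303 (mod 343)
  r_3 = 1332 (mod 2401)
Final: r = 1332 satisfies f(r) ≡ 0 mod 7^4.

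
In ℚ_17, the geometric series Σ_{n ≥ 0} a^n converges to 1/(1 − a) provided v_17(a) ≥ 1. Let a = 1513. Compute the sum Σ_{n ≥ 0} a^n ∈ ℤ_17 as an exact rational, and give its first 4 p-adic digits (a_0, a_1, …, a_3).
Σ a^n = 1/(1 − a) = -1/1512;  first 4 digits = (1, 4, 4, 3)

v_17(a) = 1 ≥ 1, so the series converges in ℤ_17 to 1/(1 − a) = 1/(1 − 1513) = -1/1512. Expand this rational in ℤ_17: compute digits iteratively via d_i = x_i mod 17, x_{i+1} = (x_i − d_i)/17. The first 4 digits are (1, 4, 4, 3).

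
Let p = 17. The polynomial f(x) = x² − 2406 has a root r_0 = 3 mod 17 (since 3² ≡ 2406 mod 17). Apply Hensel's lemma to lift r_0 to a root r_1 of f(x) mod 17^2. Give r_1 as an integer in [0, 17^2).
r_1 = 258 (mod 289)

Hensel's recurrence: r_{i+1} = r_i − f(r_i)·(f′(r_i))^{-1} mod 17^{i+2}, with f′(x) = 2x. Iterate:
  r_0 = 3 (mod 17)
  r_1 = 258 (mod 289)
Final: r_1 = 258, and one checks f(r_1) ≡ 0 mod 17^2.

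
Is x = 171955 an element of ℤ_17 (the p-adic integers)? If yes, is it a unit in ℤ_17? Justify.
x ∈ ℤ_17 but not a unit; v_17(x) = 3 > 0

ℤ_17 = {x ∈ ℚ_17 : v_17(x) ≥ 0} and ℤ_17^× = {x ∈ ℤ_17 : v_17(x) = 0}. Here v_17(171955) = v_17(num) − v_17(den) = 3; compare against these criteria.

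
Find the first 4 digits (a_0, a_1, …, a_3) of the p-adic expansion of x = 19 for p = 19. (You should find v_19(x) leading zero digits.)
(a_0, …, a_3) = (0, 1, 0, 0)

v_19(19) = 1, so a_0 = ... = a_0 = 0. Factor out: x = 19^1 · u with u = 1 a unit in ℤ_19. Expand u iteratively via a_{v+i} = u_i mod 19, u_{i+1} = (u_i − a_{v+i})/19:
  u_0 = 1;  a_1 = 1;  u_1 = (u_0 − 1)/19 = 0
  u_1 = 0;  a_2 = 0;  u_2 = (u_1 − 0)/19 = 0
  u_2 = 0;  a_3 = 0;  u_3 = (u_2 − 0)/19 = 0
Digits: (0, 1, 0, 0).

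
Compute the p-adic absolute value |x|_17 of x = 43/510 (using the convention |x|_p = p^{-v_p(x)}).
|43/510|_17 = 17

Step 1 — compute v_17(x) by factoring powers of 17 out of the numerator and denominator: v_17(43/510) = -1. Step 2 — apply |x|_p = p^{-v_p(x)} = 17^{1} = 17.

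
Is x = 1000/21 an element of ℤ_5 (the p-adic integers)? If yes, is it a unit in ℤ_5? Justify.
x ∈ ℤ_5 but not a unit; v_5(x) = 3 > 0

ℤ_5 = {x ∈ ℚ_5 : v_5(x) ≥ 0} and ℤ_5^× = {x ∈ ℤ_5 : v_5(x) = 0}. Here v_5(1000/21) = v_5(num) − v_5(den) = 3; compare against these criteria.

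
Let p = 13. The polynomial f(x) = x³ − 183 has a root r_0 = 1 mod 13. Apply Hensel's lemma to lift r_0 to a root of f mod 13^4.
r_3 = 22257 (mod 28561)

Hensel: r_{i+1} = r_i − f(r_i)/f′(r_i) mod 13^{i+2}, where f′(x) = 3x². Iterate:
  r_0 = 1 (mod 13)
  r_1 = 118 (mod 169)
  r_2 = 287 (mod 2197)
  r_3 = 22257 (mod 28561)
Final: r = 22257 with f(r) ≡ 0 mod 13^4.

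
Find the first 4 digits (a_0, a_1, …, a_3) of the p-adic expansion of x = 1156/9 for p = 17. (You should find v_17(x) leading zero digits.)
(a_0, …, a_3) = (0, 0, 8, 9)

v_17(1156/9) = 2, so a_0 = ... = a_1 = 0. Factor out: x = 17^2 · u with u = 4/9 a unit in ℤ_17. Expand u iteratively via a_{v+i} = u_i mod 17, u_{i+1} = (u_i − a_{v+i})/17:
  u_0 = 4/9;  a_2 = 8;  u_1 = (u_0 − 8)/17 = -4/9
  u_1 = -4/9;  a_3 = 9;  u_2 = (u_1 − 9)/17 = -5/9
Digits: (0, 0, 8, 9).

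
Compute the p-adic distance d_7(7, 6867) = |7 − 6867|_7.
d_7(7, 6867) = 1/343

Step 1 — x − y = 7 − 6867 = -6860. Step 2 — v_7(-6860) = 3 (factor: -6860 = −(7^3 · 20); the sign does not affect v_p). Step 3 — |x − y|_7 = 7^{-3} = 1/343.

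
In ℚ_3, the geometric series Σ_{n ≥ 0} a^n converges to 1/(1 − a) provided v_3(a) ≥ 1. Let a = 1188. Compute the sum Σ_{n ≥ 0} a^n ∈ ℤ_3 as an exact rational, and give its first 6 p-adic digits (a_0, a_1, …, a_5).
Σ a^n = 1/(1 − a) = -1/1187;  first 6 digits = (1, 0, 0, 2, 2, 1)

v_3(a) = 3 ≥ 1, so the series converges in ℤ_3 to 1/(1 − a) = 1/(1 − 1188) = -1/1187. Expand this rational in ℤ_3: compute digits iteratively via d_i = x_i mod 3, x_{i+1} = (x_i − d_i)/3. The first 6 digits are (1, 0, 0, 2, 2, 1).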